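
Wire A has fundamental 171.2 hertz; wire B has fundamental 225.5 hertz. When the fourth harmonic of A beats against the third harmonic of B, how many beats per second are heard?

Fourth harmonic of the first: 4·171.2 = 684.8 Hz.
Third harmonic of the second: 3·225.5 = 676.5 Hz.
f_beat = |684.8 − 676.5| = 8.3 Hz.

8.3 Hz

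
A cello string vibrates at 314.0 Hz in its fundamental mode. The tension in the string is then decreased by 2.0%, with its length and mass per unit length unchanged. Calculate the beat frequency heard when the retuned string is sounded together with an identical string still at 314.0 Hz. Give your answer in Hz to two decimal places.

3.16 Hz

For a string, f ∝ √T, so the new frequency is 314.0·√0.980 = 310.8441 Hz.
f_beat = |310.8441 − 314.0| = 3.16 Hz.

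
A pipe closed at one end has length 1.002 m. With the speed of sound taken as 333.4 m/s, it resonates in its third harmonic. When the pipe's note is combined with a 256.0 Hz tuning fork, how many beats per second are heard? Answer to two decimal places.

6.45 Hz

Closed pipe (odd harmonics): f_n = n·v/(4L) = 3·333.4/(4·1.002) = 249.5509 Hz.
f_beat = |249.5509 − 256.0| = 6.45 Hz.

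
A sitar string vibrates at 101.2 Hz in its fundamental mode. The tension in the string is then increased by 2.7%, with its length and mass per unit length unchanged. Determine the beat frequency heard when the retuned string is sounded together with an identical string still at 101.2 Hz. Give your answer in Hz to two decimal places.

For a string, f ∝ √T, so the new frequency is 101.2·√1.027 = 102.5571 Hz.
f_beat = |102.5571 − 101.2| = 1.36 Hz.

1.36 Hz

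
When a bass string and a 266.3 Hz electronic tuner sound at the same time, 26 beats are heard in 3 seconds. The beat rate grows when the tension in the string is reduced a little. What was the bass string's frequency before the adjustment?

257.6333 Hz

Beat frequency = 26/3 = 8.6667 Hz.
|f − 266.3| = 8.6667, so the bass string was at either 257.6333 Hz or 274.9667 Hz.
Lower tension means lower frequency; the adjustment lowers the bass string's frequency.
The beat rate rose, so the adjustment moved the bass string further from 266.3 Hz — it was already below the reference.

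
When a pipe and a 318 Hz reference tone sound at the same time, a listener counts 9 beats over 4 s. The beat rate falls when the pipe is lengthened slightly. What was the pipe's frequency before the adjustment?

Beat frequency = 9/4 = 2.25 Hz.
|f − 318| = 2.25, so the pipe was at either 315.75 Hz or 320.25 Hz.
A longer pipe has a lower fundamental; the adjustment lowers the pipe's frequency.
The beat rate fell, so the adjustment moved the pipe toward 318 Hz — it must have started above the reference.

320.25 Hz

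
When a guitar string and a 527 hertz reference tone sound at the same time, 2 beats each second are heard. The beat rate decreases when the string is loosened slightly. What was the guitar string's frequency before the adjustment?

529 Hz

|f − 527| = 2, so the guitar string was at either 525 Hz or 529 Hz.
Reducing tension lowers a string's frequency; the adjustment lowers the guitar string's frequency.
The beat rate fell, so the adjustment moved the guitar string toward 527 Hz — it must have started above the reference.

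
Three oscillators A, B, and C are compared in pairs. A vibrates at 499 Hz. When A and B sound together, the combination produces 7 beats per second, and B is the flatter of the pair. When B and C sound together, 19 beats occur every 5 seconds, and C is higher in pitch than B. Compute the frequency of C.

B is below A, so f_B = 499 − 7 = 492 Hz.
B–C: Beat frequency = 19/5 = 3.8 Hz.
C is above B, so f_C = 492 + 3.8 = 495.8 Hz.

495.8 Hz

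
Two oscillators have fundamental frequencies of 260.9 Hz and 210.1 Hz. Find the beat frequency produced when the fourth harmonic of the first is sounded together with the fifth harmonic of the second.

Fourth harmonic of the first: 4·260.9 = 1043.6 Hz.
Fifth harmonic of the second: 5·210.1 = 1050.5 Hz.
f_beat = |1043.6 − 1050.5| = 6.9 Hz.

6.9 Hz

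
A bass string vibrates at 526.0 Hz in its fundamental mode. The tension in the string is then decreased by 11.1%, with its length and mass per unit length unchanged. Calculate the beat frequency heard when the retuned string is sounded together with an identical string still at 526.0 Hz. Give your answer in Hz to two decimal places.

For a string, f ∝ √T, so the new frequency is 526.0·√0.889 = 495.9485 Hz.
f_beat = |495.9485 − 526.0| = 30.05 Hz.

30.05 Hz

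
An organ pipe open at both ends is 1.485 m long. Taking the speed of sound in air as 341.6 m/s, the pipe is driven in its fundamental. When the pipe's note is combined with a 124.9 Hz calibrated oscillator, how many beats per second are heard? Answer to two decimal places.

Open pipe: f_n = n·v/(2L) = 1·341.6/(2·1.485) = 115.0168 Hz.
f_beat = |115.0168 − 124.9| = 9.88 Hz.

9.88 Hz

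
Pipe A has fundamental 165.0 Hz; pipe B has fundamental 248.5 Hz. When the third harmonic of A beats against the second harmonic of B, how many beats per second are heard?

2.0 Hz

Third harmonic of the first: 3·165.0 = 495.0 Hz.
Second harmonic of the second: 2·248.5 = 497.0 Hz.
f_beat = |495.0 − 497.0| = 2.0 Hz.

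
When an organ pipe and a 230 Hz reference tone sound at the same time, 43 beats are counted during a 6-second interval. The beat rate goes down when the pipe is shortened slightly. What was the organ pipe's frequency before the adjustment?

222.8333 Hz

Beat frequency = 43/6 = 7.1667 Hz.
|f − 230| = 7.1667, so the organ pipe was at either 222.8333 Hz or 237.1667 Hz.
A shorter pipe has a higher fundamental; the adjustment raises the organ pipe's frequency.
The beat rate fell, so the adjustment moved the organ pipe toward 230 Hz — it must have started below the reference.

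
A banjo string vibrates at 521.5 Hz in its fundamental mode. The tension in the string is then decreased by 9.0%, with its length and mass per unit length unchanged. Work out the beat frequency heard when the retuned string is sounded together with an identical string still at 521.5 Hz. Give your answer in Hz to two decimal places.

24.02 Hz

For a string, f ∝ √T, so the new frequency is 521.5·√0.910 = 497.4793 Hz.
f_beat = |497.4793 − 521.5| = 24.02 Hz.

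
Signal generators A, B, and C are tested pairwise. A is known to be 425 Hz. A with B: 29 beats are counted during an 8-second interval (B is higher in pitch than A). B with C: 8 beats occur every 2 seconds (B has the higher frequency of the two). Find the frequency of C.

A–B: Beat frequency = 29/8 = 3.625 Hz.
B is above A, so f_B = 425 + 3.625 = 428.625 Hz.
B–C: Beat frequency = 8/2 = 4 Hz.
C is below B, so f_C = 428.625 − 4 = 424.625 Hz.

424.625 Hz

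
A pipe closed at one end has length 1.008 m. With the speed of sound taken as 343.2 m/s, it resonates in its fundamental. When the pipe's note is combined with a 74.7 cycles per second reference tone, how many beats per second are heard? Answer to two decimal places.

Closed pipe (odd harmonics): f_n = n·v/(4L) = 1·343.2/(4·1.008) = 85.1190 Hz.
f_beat = |85.1190 − 74.7| = 10.42 Hz.

10.42 Hz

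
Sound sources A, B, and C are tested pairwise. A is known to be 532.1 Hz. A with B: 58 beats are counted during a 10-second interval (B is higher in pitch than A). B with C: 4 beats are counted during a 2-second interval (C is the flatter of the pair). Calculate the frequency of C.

A–B: Beat frequency = 58/10 = 5.8 Hz.
B is above A, so f_B = 532.1 + 5.8 = 537.9 Hz.
B–C: Beat frequency = 4/2 = 2 Hz.
C is below B, so f_C = 537.9 − 2 = 535.9 Hz.

535.9 Hz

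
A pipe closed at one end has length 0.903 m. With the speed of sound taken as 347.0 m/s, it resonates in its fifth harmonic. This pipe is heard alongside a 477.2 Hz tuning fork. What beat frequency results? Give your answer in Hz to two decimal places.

Closed pipe (odd harmonics): f_n = n·v/(4L) = 5·347.0/(4·0.903) = 480.3433 Hz.
f_beat = |480.3433 − 477.2| = 3.14 Hz.

3.14 Hz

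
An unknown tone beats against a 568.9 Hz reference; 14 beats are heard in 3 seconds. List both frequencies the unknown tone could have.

Beat frequency = 14/3 = 4.6667 Hz.
|f − 568.9| = 4.6667, so f = 568.9 ± 4.6667.

564.2333 Hz or 573.5667 Hz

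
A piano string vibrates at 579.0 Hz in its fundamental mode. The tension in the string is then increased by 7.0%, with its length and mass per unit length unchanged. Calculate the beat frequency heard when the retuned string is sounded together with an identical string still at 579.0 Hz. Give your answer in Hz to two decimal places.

For a string, f ∝ √T, so the new frequency is 579.0·√1.070 = 598.9223 Hz.
f_beat = |598.9223 − 579.0| = 19.92 Hz.

19.92 Hz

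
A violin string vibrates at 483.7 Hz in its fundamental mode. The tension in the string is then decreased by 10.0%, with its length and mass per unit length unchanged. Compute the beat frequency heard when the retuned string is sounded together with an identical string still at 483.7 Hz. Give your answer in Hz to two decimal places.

For a string, f ∝ √T, so the new frequency is 483.7·√0.900 = 458.8781 Hz.
f_beat = |458.8781 − 483.7| = 24.82 Hz.

24.82 Hz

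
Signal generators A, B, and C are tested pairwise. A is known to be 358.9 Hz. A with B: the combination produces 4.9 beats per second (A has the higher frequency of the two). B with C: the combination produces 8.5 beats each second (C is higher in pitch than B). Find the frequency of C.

362.5 Hz

B is below A, so f_B = 358.9 − 4.9 = 354 Hz.
C is above B, so f_C = 354 + 8.5 = 362.5 Hz.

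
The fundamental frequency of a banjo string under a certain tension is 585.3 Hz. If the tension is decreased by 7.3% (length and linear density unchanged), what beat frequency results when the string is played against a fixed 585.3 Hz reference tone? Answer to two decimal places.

For a string, f ∝ √T, so the new frequency is 585.3·√0.927 = 563.5318 Hz.
f_beat = |563.5318 − 585.3| = 21.77 Hz.

21.77 Hz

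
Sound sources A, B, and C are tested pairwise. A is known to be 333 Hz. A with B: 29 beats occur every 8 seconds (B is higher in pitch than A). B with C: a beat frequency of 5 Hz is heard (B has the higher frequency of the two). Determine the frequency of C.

A–B: Beat frequency = 29/8 = 3.625 Hz.
B is above A, so f_B = 333 + 3.625 = 336.625 Hz.
C is below B, so f_C = 336.625 − 5 = 331.625 Hz.

331.625 Hz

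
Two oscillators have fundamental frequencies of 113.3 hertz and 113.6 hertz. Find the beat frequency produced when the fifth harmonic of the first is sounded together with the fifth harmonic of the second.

Fifth harmonic of the first: 5·113.3 = 566.5 Hz.
Fifth harmonic of the second: 5·113.6 = 568.0 Hz.
f_beat = |566.5 − 568.0| = 1.5 Hz.

1.5 Hz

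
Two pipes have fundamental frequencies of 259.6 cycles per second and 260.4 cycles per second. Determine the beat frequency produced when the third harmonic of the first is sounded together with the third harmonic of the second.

2.4 Hz

Third harmonic of the first: 3·259.6 = 778.8 Hz.
Third harmonic of the second: 3·260.4 = 781.2 Hz.
f_beat = |778.8 − 781.2| = 2.4 Hz.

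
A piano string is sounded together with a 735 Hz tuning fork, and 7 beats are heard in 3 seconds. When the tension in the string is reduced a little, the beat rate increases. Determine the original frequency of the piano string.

732.6667 Hz

Beat frequency = 7/3 = 2.3333 Hz.
|f − 735| = 2.3333, so the piano string was at either 732.6667 Hz or 737.3333 Hz.
Lower tension means lower frequency; the adjustment lowers the piano string's frequency.
The beat rate rose, so the adjustment moved the piano string further from 735 Hz — it was already below the reference.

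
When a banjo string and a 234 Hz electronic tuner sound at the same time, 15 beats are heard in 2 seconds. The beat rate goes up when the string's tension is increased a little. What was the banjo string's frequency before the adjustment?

Beat frequency = 15/2 = 7.5 Hz.
|f − 234| = 7.5, so the banjo string was at either 226.5 Hz or 241.5 Hz.
Higher tension means higher frequency; the adjustment raises the banjo string's frequency.
The beat rate rose, so the adjustment moved the banjo string further from 234 Hz — it was already above the reference.

241.5 Hz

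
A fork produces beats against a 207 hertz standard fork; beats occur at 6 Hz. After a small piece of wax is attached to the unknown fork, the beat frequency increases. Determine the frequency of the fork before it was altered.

201 Hz

|f − 207| = 6, so the fork was at either 201 Hz or 213 Hz.
Loading a fork with wax lowers its frequency; the adjustment lowers the fork's frequency.
The beat rate rose, so the adjustment moved the fork further from 207 Hz — it was already below the reference.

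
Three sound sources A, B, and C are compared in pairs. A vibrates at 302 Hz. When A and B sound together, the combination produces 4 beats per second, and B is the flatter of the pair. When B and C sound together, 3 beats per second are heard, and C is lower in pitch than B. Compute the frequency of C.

B is below A, so f_B = 302 − 4 = 298 Hz.
C is below B, so f_C = 298 − 3 = 295 Hz.

295 Hz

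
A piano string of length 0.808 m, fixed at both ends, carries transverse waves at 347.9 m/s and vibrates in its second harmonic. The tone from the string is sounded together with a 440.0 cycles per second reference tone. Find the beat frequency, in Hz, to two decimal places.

9.43 Hz

For a string fixed at both ends, f_n = n·v/(2L) = 2·347.9/(2·0.808) = 430.5693 Hz.
f_beat = |430.5693 − 440.0| = 9.43 Hz.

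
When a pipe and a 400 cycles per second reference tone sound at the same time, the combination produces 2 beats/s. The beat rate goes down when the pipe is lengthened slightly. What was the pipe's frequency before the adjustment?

|f − 400| = 2, so the pipe was at either 398 Hz or 402 Hz.
A longer pipe has a lower fundamental; the adjustment lowers the pipe's frequency.
The beat rate fell, so the adjustment moved the pipe toward 400 Hz — it must have started above the reference.

402 Hz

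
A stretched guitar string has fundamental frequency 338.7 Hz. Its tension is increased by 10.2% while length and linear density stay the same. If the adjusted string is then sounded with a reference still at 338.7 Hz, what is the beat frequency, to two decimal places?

For a string, f ∝ √T, so the new frequency is 338.7·√1.102 = 355.5543 Hz.
f_beat = |355.5543 − 338.7| = 16.85 Hz.

16.85 Hz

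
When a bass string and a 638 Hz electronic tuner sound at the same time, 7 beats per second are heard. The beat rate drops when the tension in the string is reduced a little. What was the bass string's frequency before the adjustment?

645 Hz

|f − 638| = 7, so the bass string was at either 631 Hz or 645 Hz.
Lower tension means lower frequency; the adjustment lowers the bass string's frequency.
The beat rate fell, so the adjustment moved the bass string toward 638 Hz — it must have started above the reference.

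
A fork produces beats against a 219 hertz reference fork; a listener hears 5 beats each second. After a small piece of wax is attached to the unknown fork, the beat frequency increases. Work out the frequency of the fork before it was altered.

214 Hz

|f − 219| = 5, so the fork was at either 214 Hz or 224 Hz.
Loading a fork with wax lowers its frequency; the adjustment lowers the fork's frequency.
The beat rate rose, so the adjustment moved the fork further from 219 Hz — it was already below the reference.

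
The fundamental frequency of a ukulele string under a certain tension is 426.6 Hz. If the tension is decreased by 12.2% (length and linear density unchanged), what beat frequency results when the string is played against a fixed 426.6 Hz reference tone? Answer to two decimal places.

For a string, f ∝ √T, so the new frequency is 426.6·√0.878 = 399.7313 Hz.
f_beat = |399.7313 − 426.6| = 26.87 Hz.

26.87 Hz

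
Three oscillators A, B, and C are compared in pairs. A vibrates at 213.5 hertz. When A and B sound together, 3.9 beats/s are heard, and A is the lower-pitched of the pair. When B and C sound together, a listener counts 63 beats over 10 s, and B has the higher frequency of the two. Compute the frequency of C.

211.1 Hz

B is above A, so f_B = 213.5 + 3.9 = 217.4 Hz.
B–C: Beat frequency = 63/10 = 6.3 Hz.
C is below B, so f_C = 217.4 − 6.3 = 211.1 Hz.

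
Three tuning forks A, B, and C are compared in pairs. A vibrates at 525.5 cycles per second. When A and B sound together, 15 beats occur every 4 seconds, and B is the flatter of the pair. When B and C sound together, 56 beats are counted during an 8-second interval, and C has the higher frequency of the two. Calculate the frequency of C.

528.75 Hz

A–B: Beat frequency = 15/4 = 3.75 Hz.
B is below A, so f_B = 525.5 − 3.75 = 521.75 Hz.
B–C: Beat frequency = 56/8 = 7 Hz.
C is above B, so f_C = 521.75 + 7 = 528.75 Hz.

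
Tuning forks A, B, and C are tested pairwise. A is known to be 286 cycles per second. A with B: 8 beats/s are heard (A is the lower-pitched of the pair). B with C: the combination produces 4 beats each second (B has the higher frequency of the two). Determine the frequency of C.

B is above A, so f_B = 286 + 8 = 294 Hz.
C is below B, so f_C = 294 − 4 = 290 Hz.

290 Hz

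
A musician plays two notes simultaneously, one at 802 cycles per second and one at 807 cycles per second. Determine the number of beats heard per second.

5 Hz

f_beat = |f₁ − f₂|.
|802 − 807| = 5 Hz.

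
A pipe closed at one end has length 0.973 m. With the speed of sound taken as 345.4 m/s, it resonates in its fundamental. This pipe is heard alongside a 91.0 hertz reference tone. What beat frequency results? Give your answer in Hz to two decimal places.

Closed pipe (odd harmonics): f_n = n·v/(4L) = 1·345.4/(4·0.973) = 88.7461 Hz.
f_beat = |88.7461 − 91.0| = 2.25 Hz.

2.25 Hz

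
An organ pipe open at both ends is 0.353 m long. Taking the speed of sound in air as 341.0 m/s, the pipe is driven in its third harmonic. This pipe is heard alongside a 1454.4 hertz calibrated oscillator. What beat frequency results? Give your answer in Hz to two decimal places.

5.39 Hz

Open pipe: f_n = n·v/(2L) = 3·341.0/(2·0.353) = 1449.0085 Hz.
f_beat = |1449.0085 − 1454.4| = 5.39 Hz.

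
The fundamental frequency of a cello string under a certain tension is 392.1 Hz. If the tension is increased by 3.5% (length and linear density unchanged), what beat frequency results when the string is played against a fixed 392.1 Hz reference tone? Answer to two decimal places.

6.80 Hz

For a string, f ∝ √T, so the new frequency is 392.1·√1.035 = 398.9027 Hz.
f_beat = |398.9027 − 392.1| = 6.80 Hz.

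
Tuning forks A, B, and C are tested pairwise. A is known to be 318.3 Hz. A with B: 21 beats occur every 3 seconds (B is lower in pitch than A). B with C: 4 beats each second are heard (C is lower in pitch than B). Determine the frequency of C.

307.3 Hz

A–B: Beat frequency = 21/3 = 7 Hz.
B is below A, so f_B = 318.3 − 7 = 311.3 Hz.
C is below B, so f_C = 311.3 − 4 = 307.3 Hz.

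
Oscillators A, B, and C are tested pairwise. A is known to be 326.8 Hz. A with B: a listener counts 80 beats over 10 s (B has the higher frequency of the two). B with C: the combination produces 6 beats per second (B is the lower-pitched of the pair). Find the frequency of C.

A–B: Beat frequency = 80/10 = 8 Hz.
B is above A, so f_B = 326.8 + 8 = 334.8 Hz.
C is above B, so f_C = 334.8 + 6 = 340.8 Hz.

340.8 Hz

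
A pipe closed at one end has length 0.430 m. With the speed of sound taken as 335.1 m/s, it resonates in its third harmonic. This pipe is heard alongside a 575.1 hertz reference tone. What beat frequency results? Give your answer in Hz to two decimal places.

Closed pipe (odd harmonics): f_n = n·v/(4L) = 3·335.1/(4·0.430) = 584.4767 Hz.
f_beat = |584.4767 − 575.1| = 9.38 Hz.

9.38 Hz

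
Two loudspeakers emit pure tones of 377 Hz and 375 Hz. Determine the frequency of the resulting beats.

2 Hz

The beat frequency equals the magnitude of the frequency difference.
|377 − 375| = 2 Hz.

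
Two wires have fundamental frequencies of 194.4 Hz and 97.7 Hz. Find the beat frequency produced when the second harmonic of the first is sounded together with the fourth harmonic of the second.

Second harmonic of the first: 2·194.4 = 388.8 Hz.
Fourth harmonic of the second: 4·97.7 = 390.8 Hz.
f_beat = |388.8 − 390.8| = 2.0 Hz.

2.0 Hz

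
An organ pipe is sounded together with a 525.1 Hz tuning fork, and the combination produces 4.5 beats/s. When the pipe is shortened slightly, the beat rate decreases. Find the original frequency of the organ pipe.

520.6 Hz

|f − 525.1| = 4.5, so the organ pipe was at either 520.6 Hz or 529.6 Hz.
A shorter pipe has a higher fundamental; the adjustment raises the organ pipe's frequency.
The beat rate fell, so the adjustment moved the organ pipe toward 525.1 Hz — it must have started below the reference.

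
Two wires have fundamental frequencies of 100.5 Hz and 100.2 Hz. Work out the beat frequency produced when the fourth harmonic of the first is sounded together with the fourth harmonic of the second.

1.2 Hz

Fourth harmonic of the first: 4·100.5 = 402.0 Hz.
Fourth harmonic of the second: 4·100.2 = 400.8 Hz.
f_beat = |402.0 − 400.8| = 1.2 Hz.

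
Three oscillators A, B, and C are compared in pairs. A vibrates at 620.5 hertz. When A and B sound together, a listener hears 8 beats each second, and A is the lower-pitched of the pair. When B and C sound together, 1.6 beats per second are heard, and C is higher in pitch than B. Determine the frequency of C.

630.1 Hz

B is above A, so f_B = 620.5 + 8 = 628.5 Hz.
C is above B, so f_C = 628.5 + 1.6 = 630.1 Hz.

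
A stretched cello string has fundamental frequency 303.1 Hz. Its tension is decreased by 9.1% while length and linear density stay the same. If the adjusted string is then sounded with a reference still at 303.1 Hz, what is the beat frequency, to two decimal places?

For a string, f ∝ √T, so the new frequency is 303.1·√0.909 = 288.9801 Hz.
f_beat = |288.9801 − 303.1| = 14.12 Hz.

14.12 Hz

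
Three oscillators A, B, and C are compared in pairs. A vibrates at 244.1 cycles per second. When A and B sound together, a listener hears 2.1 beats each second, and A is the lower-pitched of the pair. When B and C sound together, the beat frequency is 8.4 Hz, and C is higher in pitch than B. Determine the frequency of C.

254.6 Hz

B is above A, so f_B = 244.1 + 2.1 = 246.2 Hz.
C is above B, so f_C = 246.2 + 8.4 = 254.6 Hz.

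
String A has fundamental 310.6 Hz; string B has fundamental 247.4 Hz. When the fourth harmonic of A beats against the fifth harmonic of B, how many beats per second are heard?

5.4 Hz

Fourth harmonic of the first: 4·310.6 = 1242.4 Hz.
Fifth harmonic of the second: 5·247.4 = 1237.0 Hz.
f_beat = |1242.4 − 1237.0| = 5.4 Hz.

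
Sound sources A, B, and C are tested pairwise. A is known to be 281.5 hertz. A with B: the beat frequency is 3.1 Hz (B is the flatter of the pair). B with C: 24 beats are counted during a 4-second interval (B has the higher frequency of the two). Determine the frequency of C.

B is below A, so f_B = 281.5 − 3.1 = 278.4 Hz.
B–C: Beat frequency = 24/4 = 6 Hz.
C is below B, so f_C = 278.4 − 6 = 272.4 Hz.

272.4 Hz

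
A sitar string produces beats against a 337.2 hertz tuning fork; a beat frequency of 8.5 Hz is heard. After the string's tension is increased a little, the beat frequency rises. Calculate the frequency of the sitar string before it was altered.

|f − 337.2| = 8.5, so the sitar string was at either 328.7 Hz or 345.7 Hz.
Higher tension means higher frequency; the adjustment raises the sitar string's frequency.
The beat rate rose, so the adjustment moved the sitar string further from 337.2 Hz — it was already above the reference.

345.7 Hz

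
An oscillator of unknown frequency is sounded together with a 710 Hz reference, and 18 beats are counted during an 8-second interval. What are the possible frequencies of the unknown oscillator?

Beat frequency = 18/8 = 2.25 Hz.
|f − 710| = 2.25, so f = 710 ± 2.25.

707.75 Hz or 712.25 Hz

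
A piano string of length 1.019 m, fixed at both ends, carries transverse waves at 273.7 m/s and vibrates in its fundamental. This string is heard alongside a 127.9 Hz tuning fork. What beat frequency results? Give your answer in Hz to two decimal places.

For a string fixed at both ends, f_n = n·v/(2L) = 1·273.7/(2·1.019) = 134.2983 Hz.
f_beat = |134.2983 − 127.9| = 6.40 Hz.

6.40 Hz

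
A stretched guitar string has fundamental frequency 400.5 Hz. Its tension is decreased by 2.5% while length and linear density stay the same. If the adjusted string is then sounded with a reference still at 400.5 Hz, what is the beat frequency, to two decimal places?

5.04 Hz

For a string, f ∝ √T, so the new frequency is 400.5·√0.975 = 395.4621 Hz.
f_beat = |395.4621 − 400.5| = 5.04 Hz.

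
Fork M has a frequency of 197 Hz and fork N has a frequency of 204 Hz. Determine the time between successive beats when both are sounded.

0.143 s

f_beat = |197 − 204| = 7 Hz.
Beat period T = 1 / f_beat = 1 / 7 s.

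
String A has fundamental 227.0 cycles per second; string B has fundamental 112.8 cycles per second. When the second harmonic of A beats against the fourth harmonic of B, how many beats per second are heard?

2.8 Hz

Second harmonic of the first: 2·227.0 = 454.0 Hz.
Fourth harmonic of the second: 4·112.8 = 451.2 Hz.
f_beat = |454.0 − 451.2| = 2.8 Hz.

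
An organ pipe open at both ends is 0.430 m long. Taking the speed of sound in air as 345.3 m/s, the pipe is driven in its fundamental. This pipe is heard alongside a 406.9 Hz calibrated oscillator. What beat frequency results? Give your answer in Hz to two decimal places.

5.39 Hz

Open pipe: f_n = n·v/(2L) = 1·345.3/(2·0.430) = 401.5116 Hz.
f_beat = |401.5116 − 406.9| = 5.39 Hz.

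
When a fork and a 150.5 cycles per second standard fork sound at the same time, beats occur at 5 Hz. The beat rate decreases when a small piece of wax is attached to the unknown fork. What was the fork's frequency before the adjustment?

155.5 Hz

|f − 150.5| = 5, so the fork was at either 145.5 Hz or 155.5 Hz.
Loading a fork with wax lowers its frequency; the adjustment lowers the fork's frequency.
The beat rate fell, so the adjustment moved the fork toward 150.5 Hz — it must have started above the reference.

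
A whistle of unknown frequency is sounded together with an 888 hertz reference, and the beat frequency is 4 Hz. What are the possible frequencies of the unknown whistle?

884 Hz or 892 Hz

|f − 888| = 4, so f = 888 ± 4.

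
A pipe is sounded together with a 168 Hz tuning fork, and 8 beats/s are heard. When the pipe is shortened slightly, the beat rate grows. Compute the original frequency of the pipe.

|f − 168| = 8, so the pipe was at either 160 Hz or 176 Hz.
A shorter pipe has a higher fundamental; the adjustment raises the pipe's frequency.
The beat rate rose, so the adjustment moved the pipe further from 168 Hz — it was already above the reference.

176 Hz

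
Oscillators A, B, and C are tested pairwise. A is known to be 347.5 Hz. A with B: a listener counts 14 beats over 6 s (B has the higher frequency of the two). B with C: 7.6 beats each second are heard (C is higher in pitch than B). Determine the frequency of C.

357.4333 Hz

A–B: Beat frequency = 14/6 = 2.3333 Hz.
B is above A, so f_B = 347.5 + 2.3333 = 349.8333 Hz.
C is above B, so f_C = 349.8333 + 7.6 = 357.4333 Hz.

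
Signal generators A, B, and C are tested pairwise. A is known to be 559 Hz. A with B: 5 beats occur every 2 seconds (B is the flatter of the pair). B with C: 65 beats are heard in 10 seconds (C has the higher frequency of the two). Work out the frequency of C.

563 Hz

A–B: Beat frequency = 5/2 = 2.5 Hz.
B is below A, so f_B = 559 − 2.5 = 556.5 Hz.
B–C: Beat frequency = 65/10 = 6.5 Hz.
C is above B, so f_C = 556.5 + 6.5 = 563 Hz.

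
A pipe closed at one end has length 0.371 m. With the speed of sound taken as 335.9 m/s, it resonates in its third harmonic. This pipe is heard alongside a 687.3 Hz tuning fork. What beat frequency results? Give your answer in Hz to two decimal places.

Closed pipe (odd harmonics): f_n = n·v/(4L) = 3·335.9/(4·0.371) = 679.0431 Hz.
f_beat = |679.0431 − 687.3| = 8.26 Hz.

8.26 Hz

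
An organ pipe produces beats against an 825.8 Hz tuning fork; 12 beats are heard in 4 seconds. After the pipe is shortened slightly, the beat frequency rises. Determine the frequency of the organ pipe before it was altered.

828.8 Hz

Beat frequency = 12/4 = 3 Hz.
|f − 825.8| = 3, so the organ pipe was at either 822.8 Hz or 828.8 Hz.
A shorter pipe has a higher fundamental; the adjustment raises the organ pipe's frequency.
The beat rate rose, so the adjustment moved the organ pipe further from 825.8 Hz — it was already above the reference.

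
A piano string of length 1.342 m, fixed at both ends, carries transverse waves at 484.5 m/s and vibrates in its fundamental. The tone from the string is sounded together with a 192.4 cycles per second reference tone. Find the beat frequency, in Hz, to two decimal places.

For a string fixed at both ends, f_n = n·v/(2L) = 1·484.5/(2·1.342) = 180.5142 Hz.
f_beat = |180.5142 − 192.4| = 11.89 Hz.

11.89 Hz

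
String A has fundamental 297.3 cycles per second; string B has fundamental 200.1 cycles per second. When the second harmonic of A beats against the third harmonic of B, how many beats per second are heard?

5.7 Hz

Second harmonic of the first: 2·297.3 = 594.6 Hz.
Third harmonic of the second: 3·200.1 = 600.3 Hz.
f_beat = |594.6 − 600.3| = 5.7 Hz.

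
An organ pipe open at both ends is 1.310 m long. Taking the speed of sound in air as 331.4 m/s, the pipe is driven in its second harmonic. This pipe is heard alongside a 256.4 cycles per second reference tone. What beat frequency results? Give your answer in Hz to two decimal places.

3.42 Hz

Open pipe: f_n = n·v/(2L) = 2·331.4/(2·1.310) = 252.9771 Hz.
f_beat = |252.9771 − 256.4| = 3.42 Hz.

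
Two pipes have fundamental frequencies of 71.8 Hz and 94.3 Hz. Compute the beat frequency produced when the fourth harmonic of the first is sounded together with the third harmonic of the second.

Fourth harmonic of the first: 4·71.8 = 287.2 Hz.
Third harmonic of the second: 3·94.3 = 282.9 Hz.
f_beat = |287.2 − 282.9| = 4.3 Hz.

4.3 Hz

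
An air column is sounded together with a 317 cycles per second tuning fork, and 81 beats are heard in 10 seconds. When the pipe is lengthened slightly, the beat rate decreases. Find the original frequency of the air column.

325.1 Hz

Beat frequency = 81/10 = 8.1 Hz.
|f − 317| = 8.1, so the air column was at either 308.9 Hz or 325.1 Hz.
A longer pipe has a lower fundamental; the adjustment lowers the air column's frequency.
The beat rate fell, so the adjustment moved the air column toward 317 Hz — it must have started above the reference.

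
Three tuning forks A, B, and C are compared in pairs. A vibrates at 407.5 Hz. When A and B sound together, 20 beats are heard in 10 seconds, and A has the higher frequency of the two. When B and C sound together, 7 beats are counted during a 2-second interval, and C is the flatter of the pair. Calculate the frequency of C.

402 Hz

A–B: Beat frequency = 20/10 = 2 Hz.
B is below A, so f_B = 407.5 − 2 = 405.5 Hz.
B–C: Beat frequency = 7/2 = 3.5 Hz.
C is below B, so f_C = 405.5 − 3.5 = 402 Hz.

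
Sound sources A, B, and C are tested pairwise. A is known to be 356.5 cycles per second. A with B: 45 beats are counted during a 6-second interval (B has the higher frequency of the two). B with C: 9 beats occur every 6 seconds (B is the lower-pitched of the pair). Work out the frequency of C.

A–B: Beat frequency = 45/6 = 7.5 Hz.
B is above A, so f_B = 356.5 + 7.5 = 364 Hz.
B–C: Beat frequency = 9/6 = 1.5 Hz.
C is above B, so f_C = 364 + 1.5 = 365.5 Hz.

365.5 Hz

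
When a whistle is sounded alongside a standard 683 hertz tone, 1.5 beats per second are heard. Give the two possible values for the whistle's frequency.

|f − 683| = 1.5, so f = 683 ± 1.5.

681.5 Hz or 684.5 Hz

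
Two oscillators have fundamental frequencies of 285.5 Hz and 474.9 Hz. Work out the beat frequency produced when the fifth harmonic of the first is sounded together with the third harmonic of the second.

Fifth harmonic of the first: 5·285.5 = 1427.5 Hz.
Third harmonic of the second: 3·474.9 = 1424.7 Hz.
f_beat = |1427.5 − 1424.7| = 2.8 Hz.

2.8 Hz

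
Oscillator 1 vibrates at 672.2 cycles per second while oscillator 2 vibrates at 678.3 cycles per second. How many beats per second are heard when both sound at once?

6.1 Hz

The beat frequency equals the magnitude of the frequency difference.
|672.2 − 678.3| = 6.1 Hz.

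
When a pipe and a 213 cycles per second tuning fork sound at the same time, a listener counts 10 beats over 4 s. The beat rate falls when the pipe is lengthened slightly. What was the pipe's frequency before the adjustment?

Beat frequency = 10/4 = 2.5 Hz.
|f − 213| = 2.5, so the pipe was at either 210.5 Hz or 215.5 Hz.
A longer pipe has a lower fundamental; the adjustment lowers the pipe's frequency.
The beat rate fell, so the adjustment moved the pipe toward 213 Hz — it must have started above the reference.

215.5 Hz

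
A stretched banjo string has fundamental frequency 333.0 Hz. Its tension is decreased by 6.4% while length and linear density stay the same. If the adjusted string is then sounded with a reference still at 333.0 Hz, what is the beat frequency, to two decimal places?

For a string, f ∝ √T, so the new frequency is 333.0·√0.936 = 322.1678 Hz.
f_beat = |322.1678 − 333.0| = 10.83 Hz.

10.83 Hz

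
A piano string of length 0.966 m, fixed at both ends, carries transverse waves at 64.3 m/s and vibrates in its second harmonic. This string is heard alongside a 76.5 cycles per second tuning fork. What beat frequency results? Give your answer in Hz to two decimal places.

9.94 Hz

For a string fixed at both ends, f_n = n·v/(2L) = 2·64.3/(2·0.966) = 66.5631 Hz.
f_beat = |66.5631 − 76.5| = 9.94 Hz.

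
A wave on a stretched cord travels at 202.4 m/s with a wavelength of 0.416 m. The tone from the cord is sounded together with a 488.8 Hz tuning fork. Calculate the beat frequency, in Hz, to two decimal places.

Source frequency f = v/λ = 202.4/0.416 = 486.5385 Hz.
f_beat = |486.5385 − 488.8| = 2.26 Hz.

2.26 Hz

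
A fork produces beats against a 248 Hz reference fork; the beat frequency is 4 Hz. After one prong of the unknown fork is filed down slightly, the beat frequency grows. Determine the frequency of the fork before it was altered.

|f − 248| = 4, so the fork was at either 244 Hz or 252 Hz.
Filing a prong removes mass and raises the fork's frequency; the adjustment raises the fork's frequency.
The beat rate rose, so the adjustment moved the fork further from 248 Hz — it was already above the reference.

252 Hz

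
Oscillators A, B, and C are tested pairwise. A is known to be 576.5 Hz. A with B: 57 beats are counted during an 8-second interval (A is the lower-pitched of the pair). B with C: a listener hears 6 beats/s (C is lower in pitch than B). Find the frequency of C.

A–B: Beat frequency = 57/8 = 7.125 Hz.
B is above A, so f_B = 576.5 + 7.125 = 583.625 Hz.
C is below B, so f_C = 583.625 − 6 = 577.625 Hz.

577.625 Hz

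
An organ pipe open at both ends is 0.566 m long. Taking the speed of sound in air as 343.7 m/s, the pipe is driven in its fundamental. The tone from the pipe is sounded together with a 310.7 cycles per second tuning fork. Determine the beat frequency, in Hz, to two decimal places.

Open pipe: f_n = n·v/(2L) = 1·343.7/(2·0.566) = 303.6219 Hz.
f_beat = |303.6219 − 310.7| = 7.08 Hz.

7.08 Hz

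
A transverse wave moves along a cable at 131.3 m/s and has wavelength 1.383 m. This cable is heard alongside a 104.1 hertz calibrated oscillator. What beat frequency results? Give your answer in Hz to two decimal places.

9.16 Hz

Source frequency f = v/λ = 131.3/1.383 = 94.9385 Hz.
f_beat = |94.9385 − 104.1| = 9.16 Hz.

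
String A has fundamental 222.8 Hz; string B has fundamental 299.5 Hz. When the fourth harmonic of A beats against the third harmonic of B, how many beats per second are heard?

Fourth harmonic of the first: 4·222.8 = 891.2 Hz.
Third harmonic of the second: 3·299.5 = 898.5 Hz.
f_beat = |891.2 − 898.5| = 7.3 Hz.

7.3 Hz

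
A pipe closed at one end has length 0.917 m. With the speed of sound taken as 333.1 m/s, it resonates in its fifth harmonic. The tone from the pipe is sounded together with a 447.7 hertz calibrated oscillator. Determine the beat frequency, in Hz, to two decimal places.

6.36 Hz

Closed pipe (odd harmonics): f_n = n·v/(4L) = 5·333.1/(4·0.917) = 454.0622 Hz.
f_beat = |454.0622 − 447.7| = 6.36 Hz.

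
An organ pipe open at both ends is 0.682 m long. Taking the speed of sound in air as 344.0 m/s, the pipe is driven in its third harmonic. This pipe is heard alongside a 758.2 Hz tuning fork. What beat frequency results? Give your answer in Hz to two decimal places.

Open pipe: f_n = n·v/(2L) = 3·344.0/(2·0.682) = 756.5982 Hz.
f_beat = |756.5982 − 758.2| = 1.60 Hz.

1.60 Hz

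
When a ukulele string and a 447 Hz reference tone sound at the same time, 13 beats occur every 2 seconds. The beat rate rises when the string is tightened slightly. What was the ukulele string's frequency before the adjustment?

Beat frequency = 13/2 = 6.5 Hz.
|f − 447| = 6.5, so the ukulele string was at either 440.5 Hz or 453.5 Hz.
Increasing tension raises a string's frequency; the adjustment raises the ukulele string's frequency.
The beat rate rose, so the adjustment moved the ukulele string further from 447 Hz — it was already above the reference.

453.5 Hz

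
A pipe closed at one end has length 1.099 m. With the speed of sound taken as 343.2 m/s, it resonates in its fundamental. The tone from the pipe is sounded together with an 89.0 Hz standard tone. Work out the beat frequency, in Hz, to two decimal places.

Closed pipe (odd harmonics): f_n = n·v/(4L) = 1·343.2/(4·1.099) = 78.0710 Hz.
f_beat = |78.0710 − 89.0| = 10.93 Hz.

10.93 Hz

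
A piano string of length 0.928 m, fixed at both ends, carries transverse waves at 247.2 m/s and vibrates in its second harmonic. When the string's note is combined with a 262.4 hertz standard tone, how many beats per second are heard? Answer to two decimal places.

3.98 Hz

For a string fixed at both ends, f_n = n·v/(2L) = 2·247.2/(2·0.928) = 266.3793 Hz.
f_beat = |266.3793 − 262.4| = 3.98 Hz.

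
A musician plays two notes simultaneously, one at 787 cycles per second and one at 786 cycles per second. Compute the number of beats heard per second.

f_beat = |f₁ − f₂|.
|787 − 786| = 1 Hz.

1 Hz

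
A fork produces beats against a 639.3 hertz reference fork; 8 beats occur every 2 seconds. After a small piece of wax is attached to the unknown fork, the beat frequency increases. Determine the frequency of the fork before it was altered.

635.3 Hz

Beat frequency = 8/2 = 4 Hz.
|f − 639.3| = 4, so the fork was at either 635.3 Hz or 643.3 Hz.
Loading a fork with wax lowers its frequency; the adjustment lowers the fork's frequency.
The beat rate rose, so the adjustment moved the fork further from 639.3 Hz — it was already below the reference.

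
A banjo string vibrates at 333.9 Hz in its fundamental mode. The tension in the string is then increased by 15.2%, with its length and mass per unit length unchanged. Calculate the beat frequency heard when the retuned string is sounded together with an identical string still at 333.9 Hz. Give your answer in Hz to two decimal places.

For a string, f ∝ √T, so the new frequency is 333.9·√1.152 = 358.3791 Hz.
f_beat = |358.3791 − 333.9| = 24.48 Hz.

24.48 Hz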